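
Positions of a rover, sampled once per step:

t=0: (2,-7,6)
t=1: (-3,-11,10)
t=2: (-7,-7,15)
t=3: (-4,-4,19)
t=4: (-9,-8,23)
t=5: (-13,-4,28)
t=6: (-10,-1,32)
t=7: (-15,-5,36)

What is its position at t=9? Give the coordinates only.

The moves between consecutive positions are (-5,-4,+4), (-4,+4,+5), (+3,+3,+4), (-5,-4,+4), (-4,+4,+5), (+3,+3,+4), (-5,-4,+4); they repeat the 3-cycle [(-5,-4,+4), (-4,+4,+5), (+3,+3,+4)].
step 8: apply (-4,+4,+5) → (-19,-1,41)
step 9: apply (+3,+3,+4) → (-16,2,45)

(-16,2,45)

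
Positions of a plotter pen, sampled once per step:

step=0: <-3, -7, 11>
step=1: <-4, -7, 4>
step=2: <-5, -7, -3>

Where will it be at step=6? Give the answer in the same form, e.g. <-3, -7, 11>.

Each step adds <-1, +0, -7> to the position.
step 3: <-5, -7, -3> + <-1, +0, -7> → <-6, -7, -10>
step 4: <-6, -7, -10> + <-1, +0, -7> → <-7, -7, -17>
step 5: <-7, -7, -17> + <-1, +0, -7> → <-8, -7, -24>
step 6: <-8, -7, -24> + <-1, +0, -7> → <-9, -7, -31>

<-9, -7, -31>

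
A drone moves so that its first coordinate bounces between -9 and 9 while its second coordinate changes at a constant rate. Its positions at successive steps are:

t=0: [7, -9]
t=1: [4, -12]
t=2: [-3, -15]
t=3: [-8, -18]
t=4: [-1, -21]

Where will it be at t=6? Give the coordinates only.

The first coordinate reflects between -9 and 9, moving 7 per step.
  step 5: -1 → 6
  step 6: 6 → 5
The second coordinate changes by -3 each step: at step 6 it is -27.

[5, -27]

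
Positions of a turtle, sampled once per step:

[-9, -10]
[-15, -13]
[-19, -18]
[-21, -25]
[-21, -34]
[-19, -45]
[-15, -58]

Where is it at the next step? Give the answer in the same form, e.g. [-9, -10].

Successive displacements: [-6, -3], [-4, -5], [-2, -7], [+0, -9], [+2, -11], [+4, -13] — each changes by [+2, -2].
step 7: [-15, -58] + [+6, -15] → [-9, -73]

[-9, -73]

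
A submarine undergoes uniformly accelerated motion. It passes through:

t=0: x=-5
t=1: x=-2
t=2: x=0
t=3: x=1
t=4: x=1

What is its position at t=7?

Successive displacements: +3, +2, +1, +0 — each changes by -1.
step 5: 1 − 1 → x=0
step 6: 0 − 2 → x=-2
step 7: -2 − 3 → x=-5

x=-5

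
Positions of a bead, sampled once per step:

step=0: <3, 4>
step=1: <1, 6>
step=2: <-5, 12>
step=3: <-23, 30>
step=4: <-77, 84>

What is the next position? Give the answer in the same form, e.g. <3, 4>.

Consecutive displacements <-2, +2>, <-6, +6>, <-18, +18>, <-54, +54> scale by a factor of 3 each step.
step 5: <-77, 84> + <-162, +162> → <-239, 246>

<-239, 246>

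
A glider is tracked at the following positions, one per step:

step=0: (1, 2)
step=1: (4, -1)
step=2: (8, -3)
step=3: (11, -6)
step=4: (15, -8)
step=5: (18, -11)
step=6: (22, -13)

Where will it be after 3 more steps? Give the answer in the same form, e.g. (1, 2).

Differencing gives (+3, -3), (+4, -2), (+3, -3), (+4, -2), (+3, -3), (+4, -2). This is the pattern (+3, -3), (+4, -2) repeated.
step 7: apply (+3, -3) → (25, -16)
step 8: apply (+4, -2) → (29, -18)
step 9: apply (+3, -3) → (32, -21)

(32, -21)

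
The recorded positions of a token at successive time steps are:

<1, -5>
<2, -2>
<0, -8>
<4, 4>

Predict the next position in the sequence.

<-4, -20>

The jumps are <+1, +3>, <-2, -6>, <+4, +12> — a geometric progression with ratio -2.
step 4: <4, 4> + <-8, -24> → <-4, -20>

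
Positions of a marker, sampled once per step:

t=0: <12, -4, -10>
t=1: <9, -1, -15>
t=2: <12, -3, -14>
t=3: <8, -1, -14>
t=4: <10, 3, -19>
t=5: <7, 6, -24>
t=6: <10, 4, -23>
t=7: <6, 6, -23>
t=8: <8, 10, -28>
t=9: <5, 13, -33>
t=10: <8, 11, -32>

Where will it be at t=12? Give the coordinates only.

<6, 17, -37>

Differencing gives <-3, +3, -5>, <+3, -2, +1>, <-4, +2, +0>, <+2, +4, -5>, <-3, +3, -5>, <+3, -2, +1>, <-4, +2, +0>, <+2, +4, -5>, <-3, +3, -5>, <+3, -2, +1>. This is the pattern <-3, +3, -5>, <+3, -2, +1>, <-4, +2, +0>, <+2, +4, -5> repeated.
step 11: apply <-4, +2, +0> → <4, 13, -32>
step 12: apply <+2, +4, -5> → <6, 17, -37>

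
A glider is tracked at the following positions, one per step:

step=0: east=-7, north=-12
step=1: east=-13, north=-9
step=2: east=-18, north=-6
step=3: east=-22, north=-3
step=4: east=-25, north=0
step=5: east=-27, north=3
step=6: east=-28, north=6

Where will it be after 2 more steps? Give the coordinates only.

east=-27, north=12

Successive displacements: (-6,+3), (-5,+3), (-4,+3), (-3,+3), (-2,+3), (-1,+3) — each changes by (+1,+0).
step 7: east=-28, north=6 + (+0,+3) → east=-28, north=9
step 8: east=-28, north=9 + (+1,+3) → east=-27, north=12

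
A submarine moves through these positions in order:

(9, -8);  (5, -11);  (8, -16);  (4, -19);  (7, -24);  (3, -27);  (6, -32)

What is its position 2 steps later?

(5, -40)

Step-to-step displacements: (-4, -3), (+3, -5), (-4, -3), (+3, -5), (-4, -3), (+3, -5) — a repeating cycle of length 2.
step 7: apply (-4, -3) → (2, -35)
step 8: apply (+3, -5) → (5, -40)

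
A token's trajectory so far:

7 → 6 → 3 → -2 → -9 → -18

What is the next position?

Taking differences between consecutive positions: -1, -3, -5, -7, -9. These grow by -2 each step.
step 6: -18 − 11 → -29

-29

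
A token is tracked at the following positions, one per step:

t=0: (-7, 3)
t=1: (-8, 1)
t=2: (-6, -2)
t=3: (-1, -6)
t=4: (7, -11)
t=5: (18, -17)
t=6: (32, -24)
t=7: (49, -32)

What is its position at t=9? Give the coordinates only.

(92, -51)

First differences are (-1, -2), (+2, -3), (+5, -4), (+8, -5), (+11, -6), (+14, -7), (+17, -8); their common second difference is (+3, -1) (constant acceleration).
step 8: (49, -32) + (+20, -9) → (69, -41)
step 9: (69, -41) + (+23, -10) → (92, -51)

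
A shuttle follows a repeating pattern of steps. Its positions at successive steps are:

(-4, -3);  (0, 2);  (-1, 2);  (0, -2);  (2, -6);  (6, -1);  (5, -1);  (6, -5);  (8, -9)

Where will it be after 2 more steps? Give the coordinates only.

(11, -4)

Step-to-step displacements: (+4, +5), (-1, +0), (+1, -4), (+2, -4), (+4, +5), (-1, +0), (+1, -4), (+2, -4) — a repeating cycle of length 4.
step 9: apply (+4, +5) → (12, -4)
step 10: apply (-1, +0) → (11, -4)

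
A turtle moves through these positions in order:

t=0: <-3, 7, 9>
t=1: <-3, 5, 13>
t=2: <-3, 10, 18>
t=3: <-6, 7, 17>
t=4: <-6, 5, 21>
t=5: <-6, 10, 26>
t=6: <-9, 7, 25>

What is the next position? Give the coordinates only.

<-9, 5, 29>

Step-to-step displacements: <+0, -2, +4>, <+0, +5, +5>, <-3, -3, -1>, <+0, -2, +4>, <+0, +5, +5>, <-3, -3, -1> — a repeating cycle of length 3.
step 7: apply <+0, -2, +4> → <-9, 5, 29>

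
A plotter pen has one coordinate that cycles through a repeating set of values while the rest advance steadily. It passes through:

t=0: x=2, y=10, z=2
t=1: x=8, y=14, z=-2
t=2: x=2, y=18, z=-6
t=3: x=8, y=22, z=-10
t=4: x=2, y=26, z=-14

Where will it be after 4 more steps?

X: cycles through 2, 8 every 2 steps. Step 8 lands at position 0 of the cycle → 2.
Y: linear, +4 per step → 42 at step 8.
Z: linear, -4 per step → -30 at step 8.

x=2, y=42, z=-30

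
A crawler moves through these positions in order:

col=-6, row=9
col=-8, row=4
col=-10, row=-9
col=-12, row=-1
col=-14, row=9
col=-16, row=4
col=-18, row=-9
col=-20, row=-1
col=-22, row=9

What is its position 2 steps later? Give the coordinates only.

col=-26, row=-9

Col: linear, -2 per step → -26 at step 10.
Row: cycles through 9, 4, -9, -1 every 4 steps. Step 10 lands at position 2 of the cycle → -9.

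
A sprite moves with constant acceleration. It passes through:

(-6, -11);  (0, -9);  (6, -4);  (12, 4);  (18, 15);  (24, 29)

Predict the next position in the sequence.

Taking differences between consecutive positions: (+6, +2), (+6, +5), (+6, +8), (+6, +11), (+6, +14). These grow by (+0, +3) each step.
step 6: (24, 29) + (+6, +17) → (30, 46)

(30, 46)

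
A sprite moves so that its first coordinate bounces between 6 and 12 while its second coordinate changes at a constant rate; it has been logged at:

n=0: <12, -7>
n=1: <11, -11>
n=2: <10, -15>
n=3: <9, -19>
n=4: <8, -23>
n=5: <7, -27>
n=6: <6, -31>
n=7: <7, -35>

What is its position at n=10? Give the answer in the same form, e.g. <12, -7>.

The first coordinate reflects between 6 and 12, moving 1 per step.
  step 8: 7 → 8
  step 9: 8 → 9
  step 10: 9 → 10
The second coordinate changes by -4 each step: at step 10 it is -47.

<10, -47>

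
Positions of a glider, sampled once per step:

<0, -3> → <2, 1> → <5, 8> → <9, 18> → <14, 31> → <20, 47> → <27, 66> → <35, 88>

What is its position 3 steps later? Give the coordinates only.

<65, 172>

Taking differences between consecutive positions: <+2, +4>, <+3, +7>, <+4, +10>, <+5, +13>, <+6, +16>, <+7, +19>, <+8, +22>. These grow by <+1, +3> each step.
step 8: <35, 88> + <+9, +25> → <44, 113>
step 9: <44, 113> + <+10, +28> → <54, 141>
step 10: <54, 141> + <+11, +31> → <65, 172>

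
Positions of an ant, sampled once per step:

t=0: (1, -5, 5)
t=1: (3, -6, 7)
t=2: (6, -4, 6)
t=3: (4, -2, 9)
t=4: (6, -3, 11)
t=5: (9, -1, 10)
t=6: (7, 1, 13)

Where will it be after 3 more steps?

Step-to-step displacements: (+2, -1, +2), (+3, +2, -1), (-2, +2, +3), (+2, -1, +2), (+3, +2, -1), (-2, +2, +3) — a repeating cycle of length 3.
step 7: apply (+2, -1, +2) → (9, 0, 15)
step 8: apply (+3, +2, -1) → (12, 2, 14)
step 9: apply (-2, +2, +3) → (10, 4, 17)

(10, 4, 17)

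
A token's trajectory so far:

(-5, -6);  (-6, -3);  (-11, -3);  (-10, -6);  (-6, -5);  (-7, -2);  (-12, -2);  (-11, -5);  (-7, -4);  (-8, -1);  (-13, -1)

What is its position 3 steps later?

(-9, 0)

Step-to-step displacements: (-1, +3), (-5, +0), (+1, -3), (+4, +1), (-1, +3), (-5, +0), (+1, -3), (+4, +1), (-1, +3), (-5, +0) — a repeating cycle of length 4.
step 11: apply (+1, -3) → (-12, -4)
step 12: apply (+4, +1) → (-8, -3)
step 13: apply (-1, +3) → (-9, 0)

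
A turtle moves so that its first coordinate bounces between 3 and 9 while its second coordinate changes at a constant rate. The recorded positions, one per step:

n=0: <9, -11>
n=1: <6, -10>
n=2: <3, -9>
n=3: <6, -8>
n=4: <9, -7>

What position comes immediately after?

The first coordinate reflects between 3 and 9, moving 3 per step.
  step 5: 9 → 6
The second coordinate changes by +1 each step: at step 5 it is -6.

<6, -6>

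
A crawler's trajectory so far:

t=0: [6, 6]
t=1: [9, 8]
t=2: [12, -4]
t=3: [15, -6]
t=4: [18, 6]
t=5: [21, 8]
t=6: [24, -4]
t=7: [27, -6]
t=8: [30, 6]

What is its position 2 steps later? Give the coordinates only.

[36, -4]

The first coordinate changes by +3 each step, so at step 10 it is 6 + 10·(3) = 36.
The second coordinate repeats the cycle [6, 8, -4, -6] with period 4; step 10 mod 4 = 2, giving -4.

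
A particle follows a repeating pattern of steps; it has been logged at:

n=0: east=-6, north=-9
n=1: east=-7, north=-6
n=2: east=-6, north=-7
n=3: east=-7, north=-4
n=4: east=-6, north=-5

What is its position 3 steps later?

east=-7, north=0

Differencing gives (-1, +3), (+1, -1), (-1, +3), (+1, -1). This is the pattern (-1, +3), (+1, -1) repeated.
step 5: apply (-1, +3) → east=-7, north=-2
step 6: apply (+1, -1) → east=-6, north=-3
step 7: apply (-1, +3) → east=-7, north=0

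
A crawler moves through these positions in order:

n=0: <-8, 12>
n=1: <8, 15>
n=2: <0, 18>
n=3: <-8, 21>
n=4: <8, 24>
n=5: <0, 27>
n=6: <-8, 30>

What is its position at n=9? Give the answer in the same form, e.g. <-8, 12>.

First: cycles through -8, 8, 0 every 3 steps. Step 9 lands at position 0 of the cycle → -8.
Second: linear, +3 per step → 39 at step 9.

<-8, 39>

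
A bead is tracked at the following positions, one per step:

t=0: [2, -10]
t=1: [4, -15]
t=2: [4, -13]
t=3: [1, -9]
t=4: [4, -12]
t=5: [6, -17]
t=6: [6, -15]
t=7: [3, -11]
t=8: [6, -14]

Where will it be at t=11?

Differencing gives [+2, -5], [+0, +2], [-3, +4], [+3, -3], [+2, -5], [+0, +2], [-3, +4], [+3, -3]. This is the pattern [+2, -5], [+0, +2], [-3, +4], [+3, -3] repeated.
step 9: apply [+2, -5] → [8, -19]
step 10: apply [+0, +2] → [8, -17]
step 11: apply [-3, +4] → [5, -13]

[5, -13]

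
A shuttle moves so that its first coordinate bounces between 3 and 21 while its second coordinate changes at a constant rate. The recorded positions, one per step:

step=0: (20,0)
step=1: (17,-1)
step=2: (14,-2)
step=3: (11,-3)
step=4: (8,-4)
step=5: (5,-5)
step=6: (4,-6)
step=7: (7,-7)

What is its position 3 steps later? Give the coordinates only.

(16,-10)

The first coordinate travels 3 per step and bounces off the walls at 3 and 21.
  step 8: 7 → 10
  step 9: 10 → 13
  step 10: 13 → 16
The second coordinate changes by -1 each step: at step 10 it is -10.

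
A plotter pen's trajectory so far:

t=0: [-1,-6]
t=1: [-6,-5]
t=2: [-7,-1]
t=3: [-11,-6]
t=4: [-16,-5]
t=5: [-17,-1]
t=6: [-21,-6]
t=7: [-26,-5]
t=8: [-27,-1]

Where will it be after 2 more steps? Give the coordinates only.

[-36,-5]

The moves between consecutive positions are [-5,+1], [-1,+4], [-4,-5], [-5,+1], [-1,+4], [-4,-5], [-5,+1], [-1,+4]; they repeat the 3-cycle [[-5,+1], [-1,+4], [-4,-5]].
step 9: apply [-4,-5] → [-31,-6]
step 10: apply [-5,+1] → [-36,-5]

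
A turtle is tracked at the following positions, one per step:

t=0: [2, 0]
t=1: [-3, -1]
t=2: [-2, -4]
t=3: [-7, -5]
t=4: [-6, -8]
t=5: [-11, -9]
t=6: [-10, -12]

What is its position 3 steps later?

[-19, -17]

Step-to-step displacements: [-5, -1], [+1, -3], [-5, -1], [+1, -3], [-5, -1], [+1, -3] — a repeating cycle of length 2.
step 7: apply [-5, -1] → [-15, -13]
step 8: apply [+1, -3] → [-14, -16]
step 9: apply [-5, -1] → [-19, -17]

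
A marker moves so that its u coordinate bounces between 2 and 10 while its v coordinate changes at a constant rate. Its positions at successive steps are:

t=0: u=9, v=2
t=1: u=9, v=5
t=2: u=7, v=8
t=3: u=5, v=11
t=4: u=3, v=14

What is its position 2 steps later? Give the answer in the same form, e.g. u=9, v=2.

u=5, v=20

The u coordinate travels 2 per step and bounces off the walls at 2 and 10.
  step 5: 3 → 3
  step 6: 3 → 5
The v coordinate changes by +3 each step: at step 6 it is 20.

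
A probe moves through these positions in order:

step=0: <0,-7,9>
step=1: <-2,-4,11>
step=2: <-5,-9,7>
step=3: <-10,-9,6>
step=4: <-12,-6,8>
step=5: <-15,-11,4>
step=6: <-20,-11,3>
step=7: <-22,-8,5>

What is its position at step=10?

Differencing gives <-2,+3,+2>, <-3,-5,-4>, <-5,+0,-1>, <-2,+3,+2>, <-3,-5,-4>, <-5,+0,-1>, <-2,+3,+2>. This is the pattern <-2,+3,+2>, <-3,-5,-4>, <-5,+0,-1> repeated.
step 8: apply <-3,-5,-4> → <-25,-13,1>
step 9: apply <-5,+0,-1> → <-30,-13,0>
step 10: apply <-2,+3,+2> → <-32,-10,2>

<-32,-10,2>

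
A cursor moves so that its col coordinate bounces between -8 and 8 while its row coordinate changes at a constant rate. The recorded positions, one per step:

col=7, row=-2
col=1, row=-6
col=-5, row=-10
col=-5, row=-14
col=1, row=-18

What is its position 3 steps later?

col=-3, row=-30

The col coordinate travels 6 per step and bounces off the walls at -8 and 8.
  step 5: 1 → 7
  step 6: 7 → 3
  step 7: 3 → -3
The row coordinate changes by -4 each step: at step 7 it is -30.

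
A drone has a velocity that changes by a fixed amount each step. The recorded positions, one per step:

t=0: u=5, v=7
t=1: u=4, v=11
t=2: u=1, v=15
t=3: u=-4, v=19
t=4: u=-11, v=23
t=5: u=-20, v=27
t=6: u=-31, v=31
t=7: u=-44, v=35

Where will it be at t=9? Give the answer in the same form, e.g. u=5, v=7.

u=-76, v=43

First differences are (-1,+4), (-3,+4), (-5,+4), (-7,+4), (-9,+4), (-11,+4), (-13,+4); their common second difference is (-2,+0) (constant acceleration).
step 8: u=-44, v=35 + (-15,+4) → u=-59, v=39
step 9: u=-59, v=39 + (-17,+4) → u=-76, v=43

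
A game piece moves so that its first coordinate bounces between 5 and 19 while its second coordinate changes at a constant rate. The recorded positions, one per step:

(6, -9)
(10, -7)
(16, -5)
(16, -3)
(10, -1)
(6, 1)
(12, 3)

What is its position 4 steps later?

(8, 11)

The first coordinate reflects between 5 and 19, moving 6 per step.
  step 7: 12 → 18
  step 8: 18 → 14
  step 9: 14 → 8
  step 10: 8 → 8
The second coordinate changes by +2 each step: at step 10 it is 11.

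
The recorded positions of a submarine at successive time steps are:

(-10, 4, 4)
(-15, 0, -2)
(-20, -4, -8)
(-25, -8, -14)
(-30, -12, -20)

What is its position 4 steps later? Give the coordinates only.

Each step adds (-5, -4, -6) to the position.
step 5: (-30, -12, -20) + (-5, -4, -6) → (-35, -16, -26)
step 6: (-35, -16, -26) + (-5, -4, -6) → (-40, -20, -32)
step 7: (-40, -20, -32) + (-5, -4, -6) → (-45, -24, -38)
step 8: (-45, -24, -38) + (-5, -4, -6) → (-50, -28, -44)

(-50, -28, -44)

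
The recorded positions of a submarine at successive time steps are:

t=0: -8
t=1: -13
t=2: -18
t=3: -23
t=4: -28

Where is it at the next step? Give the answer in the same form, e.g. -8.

Constant displacement of -5 per step.
step 5: -28 − 5 → -33

-33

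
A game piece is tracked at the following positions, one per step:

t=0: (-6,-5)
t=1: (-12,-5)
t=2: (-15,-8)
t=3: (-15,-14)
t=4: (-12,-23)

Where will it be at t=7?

Taking differences between consecutive positions: (-6,+0), (-3,-3), (+0,-6), (+3,-9). These grow by (+3,-3) each step.
step 5: (-12,-23) + (+6,-12) → (-6,-35)
step 6: (-6,-35) + (+9,-15) → (3,-50)
step 7: (3,-50) + (+12,-18) → (15,-68)

(15,-68)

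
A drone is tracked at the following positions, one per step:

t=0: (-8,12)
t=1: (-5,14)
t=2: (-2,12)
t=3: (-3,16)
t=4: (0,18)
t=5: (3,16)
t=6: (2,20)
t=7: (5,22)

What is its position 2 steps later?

(7,24)

Step-to-step displacements: (+3,+2), (+3,-2), (-1,+4), (+3,+2), (+3,-2), (-1,+4), (+3,+2) — a repeating cycle of length 3.
step 8: apply (+3,-2) → (8,20)
step 9: apply (-1,+4) → (7,24)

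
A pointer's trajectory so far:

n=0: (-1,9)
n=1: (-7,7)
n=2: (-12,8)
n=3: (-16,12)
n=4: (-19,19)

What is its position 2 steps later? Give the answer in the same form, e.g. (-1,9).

Successive displacements: (-6,-2), (-5,+1), (-4,+4), (-3,+7) — each changes by (+1,+3).
step 5: (-19,19) + (-2,+10) → (-21,29)
step 6: (-21,29) + (-1,+13) → (-22,42)

(-22,42)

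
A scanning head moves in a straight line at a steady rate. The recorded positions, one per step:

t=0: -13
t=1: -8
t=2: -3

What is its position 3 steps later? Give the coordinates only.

The position changes by +5 every step.
step 3: -3 + 5 → 2
step 4: 2 + 5 → 7
step 5: 7 + 5 → 12

12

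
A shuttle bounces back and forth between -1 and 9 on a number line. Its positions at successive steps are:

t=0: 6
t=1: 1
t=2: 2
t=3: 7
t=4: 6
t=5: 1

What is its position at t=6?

2

The value reflects between -1 and 9, moving 5 per step.
  step 6: 1 → 2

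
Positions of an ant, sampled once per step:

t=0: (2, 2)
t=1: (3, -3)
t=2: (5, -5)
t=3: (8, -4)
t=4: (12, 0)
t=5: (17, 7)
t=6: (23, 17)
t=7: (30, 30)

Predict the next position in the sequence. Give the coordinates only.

First differences are (+1, -5), (+2, -2), (+3, +1), (+4, +4), (+5, +7), (+6, +10), (+7, +13); their common second difference is (+1, +3) (constant acceleration).
step 8: (30, 30) + (+8, +16) → (38, 46)

(38, 46)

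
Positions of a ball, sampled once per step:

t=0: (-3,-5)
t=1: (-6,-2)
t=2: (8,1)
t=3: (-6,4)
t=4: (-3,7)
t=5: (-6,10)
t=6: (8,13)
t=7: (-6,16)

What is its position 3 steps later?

The first coordinate repeats the cycle [-3, -6, 8, -6] with period 4; step 10 mod 4 = 2, giving 8.
The second coordinate changes by +3 each step, so at step 10 it is -5 + 10·(3) = 25.

(8,25)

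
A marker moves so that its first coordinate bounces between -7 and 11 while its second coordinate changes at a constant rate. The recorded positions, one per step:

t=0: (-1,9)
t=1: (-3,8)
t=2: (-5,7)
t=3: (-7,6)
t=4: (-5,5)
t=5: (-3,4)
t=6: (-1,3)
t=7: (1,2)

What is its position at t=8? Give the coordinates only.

The first coordinate reflects between -7 and 11, moving 2 per step.
  step 8: 1 → 3
The second coordinate changes by -1 each step: at step 8 it is 1.

(3,1)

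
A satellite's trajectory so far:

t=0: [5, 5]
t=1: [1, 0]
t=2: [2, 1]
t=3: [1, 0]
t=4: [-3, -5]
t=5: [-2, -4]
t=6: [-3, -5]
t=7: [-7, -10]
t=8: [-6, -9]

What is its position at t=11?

Differencing gives [-4, -5], [+1, +1], [-1, -1], [-4, -5], [+1, +1], [-1, -1], [-4, -5], [+1, +1]. This is the pattern [-4, -5], [+1, +1], [-1, -1] repeated.
step 9: apply [-1, -1] → [-7, -10]
step 10: apply [-4, -5] → [-11, -15]
step 11: apply [+1, +1] → [-10, -14]

[-10, -14]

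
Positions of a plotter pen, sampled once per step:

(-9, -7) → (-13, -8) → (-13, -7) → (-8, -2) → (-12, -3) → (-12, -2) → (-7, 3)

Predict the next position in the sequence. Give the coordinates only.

The moves between consecutive positions are (-4, -1), (+0, +1), (+5, +5), (-4, -1), (+0, +1), (+5, +5); they repeat the 3-cycle [(-4, -1), (+0, +1), (+5, +5)].
step 7: apply (-4, -1) → (-11, 2)

(-11, 2)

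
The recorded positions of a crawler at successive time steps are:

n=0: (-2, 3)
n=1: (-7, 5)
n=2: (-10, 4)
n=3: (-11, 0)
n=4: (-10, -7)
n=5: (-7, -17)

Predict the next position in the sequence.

Taking differences between consecutive positions: (-5, +2), (-3, -1), (-1, -4), (+1, -7), (+3, -10). These grow by (+2, -3) each step.
step 6: (-7, -17) + (+5, -13) → (-2, -30)

(-2, -30)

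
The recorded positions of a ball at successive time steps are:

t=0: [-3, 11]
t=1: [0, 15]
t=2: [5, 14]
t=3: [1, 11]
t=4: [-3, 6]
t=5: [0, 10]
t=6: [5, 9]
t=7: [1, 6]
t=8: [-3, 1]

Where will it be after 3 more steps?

Step-to-step displacements: [+3, +4], [+5, -1], [-4, -3], [-4, -5], [+3, +4], [+5, -1], [-4, -3], [-4, -5] — a repeating cycle of length 4.
step 9: apply [+3, +4] → [0, 5]
step 10: apply [+5, -1] → [5, 4]
step 11: apply [-4, -3] → [1, 1]

[1, 1]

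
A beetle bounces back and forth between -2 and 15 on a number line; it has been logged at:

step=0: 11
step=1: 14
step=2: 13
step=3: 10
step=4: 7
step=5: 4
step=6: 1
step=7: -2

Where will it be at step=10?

The value reflects between -2 and 15, moving 3 per step.
  step 8: -2 → 1
  step 9: 1 → 4
  step 10: 4 → 7

7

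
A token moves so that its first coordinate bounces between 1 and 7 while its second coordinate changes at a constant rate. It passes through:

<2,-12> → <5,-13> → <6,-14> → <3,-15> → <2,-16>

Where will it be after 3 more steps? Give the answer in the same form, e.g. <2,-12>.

<3,-19>

The first coordinate reflects between 1 and 7, moving 3 per step.
  step 5: 2 → 5
  step 6: 5 → 6
  step 7: 6 → 3
The second coordinate changes by -1 each step: at step 7 it is -19.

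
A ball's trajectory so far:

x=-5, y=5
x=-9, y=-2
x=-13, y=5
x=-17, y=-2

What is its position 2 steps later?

The x coordinate changes by -4 each step, so at step 5 it is -5 + 5·(-4) = -25.
The y coordinate repeats the cycle [5, -2] with period 2; step 5 mod 2 = 1, giving -2.

x=-25, y=-2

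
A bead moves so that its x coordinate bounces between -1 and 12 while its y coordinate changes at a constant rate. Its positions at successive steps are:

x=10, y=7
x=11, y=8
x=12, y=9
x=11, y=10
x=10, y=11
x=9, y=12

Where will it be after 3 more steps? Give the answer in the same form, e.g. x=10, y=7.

x=6, y=15

The x coordinate travels 1 per step and bounces off the walls at -1 and 12.
  step 6: 9 → 8
  step 7: 8 → 7
  step 8: 7 → 6
The y coordinate changes by +1 each step: at step 8 it is 15.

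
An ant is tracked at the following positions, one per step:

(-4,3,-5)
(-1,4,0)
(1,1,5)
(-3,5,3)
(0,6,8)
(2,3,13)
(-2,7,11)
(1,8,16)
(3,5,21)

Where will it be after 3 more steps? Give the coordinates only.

Step-to-step displacements: (+3,+1,+5), (+2,-3,+5), (-4,+4,-2), (+3,+1,+5), (+2,-3,+5), (-4,+4,-2), (+3,+1,+5), (+2,-3,+5) — a repeating cycle of length 3.
step 9: apply (-4,+4,-2) → (-1,9,19)
step 10: apply (+3,+1,+5) → (2,10,24)
step 11: apply (+2,-3,+5) → (4,7,29)

(4,7,29)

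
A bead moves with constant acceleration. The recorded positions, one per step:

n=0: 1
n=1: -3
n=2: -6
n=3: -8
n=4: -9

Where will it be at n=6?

First differences are -4, -3, -2, -1; their common second difference is +1 (constant acceleration).
step 5: -9 + 0 → -9
step 6: -9 + 1 → -8

-8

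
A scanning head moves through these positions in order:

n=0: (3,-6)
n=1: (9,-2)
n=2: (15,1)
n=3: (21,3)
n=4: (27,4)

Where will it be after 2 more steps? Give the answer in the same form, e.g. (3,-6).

(39,3)

First differences are (+6,+4), (+6,+3), (+6,+2), (+6,+1); their common second difference is (+0,-1) (constant acceleration).
step 5: (27,4) + (+6,+0) → (33,4)
step 6: (33,4) + (+6,-1) → (39,3)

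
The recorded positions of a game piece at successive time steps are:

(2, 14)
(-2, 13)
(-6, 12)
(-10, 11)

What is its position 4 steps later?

(-26, 7)

Each step adds (-4, -1) to the position.
step 4: (-10, 11) + (-4, -1) → (-14, 10)
step 5: (-14, 10) + (-4, -1) → (-18, 9)
step 6: (-18, 9) + (-4, -1) → (-22, 8)
step 7: (-22, 8) + (-4, -1) → (-26, 7)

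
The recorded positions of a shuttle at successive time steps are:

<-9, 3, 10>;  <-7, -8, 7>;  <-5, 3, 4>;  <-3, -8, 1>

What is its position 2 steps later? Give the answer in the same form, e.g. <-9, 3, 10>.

First: linear, +2 per step → 1 at step 5.
Second: cycles through 3, -8 every 2 steps. Step 5 lands at position 1 of the cycle → -8.
Third: linear, -3 per step → -5 at step 5.

<1, -8, -5>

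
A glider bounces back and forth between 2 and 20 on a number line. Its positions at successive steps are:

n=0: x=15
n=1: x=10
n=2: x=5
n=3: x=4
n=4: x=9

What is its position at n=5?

x=14

The value reflects between 2 and 20, moving 5 per step.
  step 5: 9 → 14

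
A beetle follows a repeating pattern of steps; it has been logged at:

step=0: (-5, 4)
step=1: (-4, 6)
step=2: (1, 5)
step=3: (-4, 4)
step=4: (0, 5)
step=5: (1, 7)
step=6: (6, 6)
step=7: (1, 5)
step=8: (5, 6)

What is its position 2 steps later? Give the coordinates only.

The moves between consecutive positions are (+1, +2), (+5, -1), (-5, -1), (+4, +1), (+1, +2), (+5, -1), (-5, -1), (+4, +1); they repeat the 4-cycle [(+1, +2), (+5, -1), (-5, -1), (+4, +1)].
step 9: apply (+1, +2) → (6, 8)
step 10: apply (+5, -1) → (11, 7)

(11, 7)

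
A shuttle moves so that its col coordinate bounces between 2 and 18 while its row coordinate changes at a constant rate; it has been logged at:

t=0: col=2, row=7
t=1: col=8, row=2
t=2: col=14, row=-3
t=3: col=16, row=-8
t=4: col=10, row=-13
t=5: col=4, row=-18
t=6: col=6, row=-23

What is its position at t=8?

The col coordinate reflects between 2 and 18, moving 6 per step.
  step 7: 6 → 12
  step 8: 12 → 18
The row coordinate changes by -5 each step: at step 8 it is -33.

col=18, row=-33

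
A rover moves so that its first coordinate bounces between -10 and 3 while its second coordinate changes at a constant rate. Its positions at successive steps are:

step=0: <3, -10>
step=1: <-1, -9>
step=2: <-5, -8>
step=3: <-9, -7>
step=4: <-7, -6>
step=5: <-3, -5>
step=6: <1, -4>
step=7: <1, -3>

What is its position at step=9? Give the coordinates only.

The first coordinate travels 4 per step and bounces off the walls at -10 and 3.
  step 8: 1 → -3
  step 9: -3 → -7
The second coordinate changes by +1 each step: at step 9 it is -1.

<-7, -1>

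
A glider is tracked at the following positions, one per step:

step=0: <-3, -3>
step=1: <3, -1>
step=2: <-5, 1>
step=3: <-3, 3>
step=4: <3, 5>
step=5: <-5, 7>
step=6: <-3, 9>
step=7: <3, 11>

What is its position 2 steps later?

First: cycles through -3, 3, -5 every 3 steps. Step 9 lands at position 0 of the cycle → -3.
Second: linear, +2 per step → 15 at step 9.

<-3, 15>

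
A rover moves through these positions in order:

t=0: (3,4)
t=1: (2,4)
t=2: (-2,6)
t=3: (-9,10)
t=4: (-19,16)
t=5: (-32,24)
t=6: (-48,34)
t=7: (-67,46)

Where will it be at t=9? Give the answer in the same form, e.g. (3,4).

(-114,76)

First differences are (-1,+0), (-4,+2), (-7,+4), (-10,+6), (-13,+8), (-16,+10), (-19,+12); their common second difference is (-3,+2) (constant acceleration).
step 8: (-67,46) + (-22,+14) → (-89,60)
step 9: (-89,60) + (-25,+16) → (-114,76)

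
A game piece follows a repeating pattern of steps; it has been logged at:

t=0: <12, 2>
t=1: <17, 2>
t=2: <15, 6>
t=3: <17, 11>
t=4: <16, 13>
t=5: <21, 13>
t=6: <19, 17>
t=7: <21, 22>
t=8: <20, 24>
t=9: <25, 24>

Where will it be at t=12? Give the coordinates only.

<24, 35>

Differencing gives <+5, +0>, <-2, +4>, <+2, +5>, <-1, +2>, <+5, +0>, <-2, +4>, <+2, +5>, <-1, +2>, <+5, +0>. This is the pattern <+5, +0>, <-2, +4>, <+2, +5>, <-1, +2> repeated.
step 10: apply <-2, +4> → <23, 28>
step 11: apply <+2, +5> → <25, 33>
step 12: apply <-1, +2> → <24, 35>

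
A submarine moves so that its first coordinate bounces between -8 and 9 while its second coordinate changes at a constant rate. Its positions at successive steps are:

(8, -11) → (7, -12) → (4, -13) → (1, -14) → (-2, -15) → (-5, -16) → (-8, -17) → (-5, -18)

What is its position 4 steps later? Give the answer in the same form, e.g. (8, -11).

The first coordinate reflects between -8 and 9, moving 3 per step.
  step 8: -5 → -2
  step 9: -2 → 1
  step 10: 1 → 4
  step 11: 4 → 7
The second coordinate changes by -1 each step: at step 11 it is -22.

(7, -22)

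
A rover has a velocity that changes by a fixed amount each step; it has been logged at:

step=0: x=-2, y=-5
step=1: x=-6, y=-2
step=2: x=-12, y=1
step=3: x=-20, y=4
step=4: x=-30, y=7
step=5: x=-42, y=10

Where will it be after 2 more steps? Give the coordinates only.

x=-72, y=16

Successive displacements: (-4, +3), (-6, +3), (-8, +3), (-10, +3), (-12, +3) — each changes by (-2, +0).
step 6: x=-42, y=10 + (-14, +3) → x=-56, y=13
step 7: x=-56, y=13 + (-16, +3) → x=-72, y=16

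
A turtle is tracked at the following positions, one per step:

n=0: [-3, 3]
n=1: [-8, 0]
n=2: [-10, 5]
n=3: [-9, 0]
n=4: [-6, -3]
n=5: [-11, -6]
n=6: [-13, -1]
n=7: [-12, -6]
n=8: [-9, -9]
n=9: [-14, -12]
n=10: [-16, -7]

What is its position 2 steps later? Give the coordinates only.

[-12, -15]

The moves between consecutive positions are [-5, -3], [-2, +5], [+1, -5], [+3, -3], [-5, -3], [-2, +5], [+1, -5], [+3, -3], [-5, -3], [-2, +5]; they repeat the 4-cycle [[-5, -3], [-2, +5], [+1, -5], [+3, -3]].
step 11: apply [+1, -5] → [-15, -12]
step 12: apply [+3, -3] → [-12, -15]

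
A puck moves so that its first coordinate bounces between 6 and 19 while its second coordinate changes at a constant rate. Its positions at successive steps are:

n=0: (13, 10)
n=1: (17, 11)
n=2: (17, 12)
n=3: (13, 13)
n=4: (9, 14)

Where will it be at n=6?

(11, 16)

The first coordinate reflects between 6 and 19, moving 4 per step.
  step 5: 9 → 7
  step 6: 7 → 11
The second coordinate changes by +1 each step: at step 6 it is 16.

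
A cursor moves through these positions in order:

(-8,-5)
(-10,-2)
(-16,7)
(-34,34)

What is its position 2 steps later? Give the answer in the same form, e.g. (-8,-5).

Step-to-step displacements: (-2,+3), (-6,+9), (-18,+27); each is 3× the previous.
step 4: (-34,34) + (-54,+81) → (-88,115)
step 5: (-88,115) + (-162,+243) → (-250,358)

(-250,358)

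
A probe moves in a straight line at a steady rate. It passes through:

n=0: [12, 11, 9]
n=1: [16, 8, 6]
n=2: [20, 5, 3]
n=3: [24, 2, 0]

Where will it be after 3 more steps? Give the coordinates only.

Constant displacement of [+4, -3, -3] per step.
step 4: [24, 2, 0] + [+4, -3, -3] → [28, -1, -3]
step 5: [28, -1, -3] + [+4, -3, -3] → [32, -4, -6]
step 6: [32, -4, -6] + [+4, -3, -3] → [36, -7, -9]

[36, -7, -9]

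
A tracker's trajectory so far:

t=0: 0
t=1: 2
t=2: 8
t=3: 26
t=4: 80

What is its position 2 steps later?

728

Step-to-step displacements: +2, +6, +18, +54; each is 3× the previous.
step 5: 80 + 162 → 242
step 6: 242 + 486 → 728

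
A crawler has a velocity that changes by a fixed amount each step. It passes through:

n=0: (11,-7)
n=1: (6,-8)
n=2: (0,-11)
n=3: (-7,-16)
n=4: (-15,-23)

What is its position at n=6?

(-34,-43)

First differences are (-5,-1), (-6,-3), (-7,-5), (-8,-7); their common second difference is (-1,-2) (constant acceleration).
step 5: (-15,-23) + (-9,-9) → (-24,-32)
step 6: (-24,-32) + (-10,-11) → (-34,-43)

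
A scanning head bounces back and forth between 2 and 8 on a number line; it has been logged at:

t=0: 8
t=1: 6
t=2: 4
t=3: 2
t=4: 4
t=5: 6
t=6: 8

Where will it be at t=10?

The value travels 2 per step and bounces off the walls at 2 and 8.
  step 7: 8 → 6
  step 8: 6 → 4
  step 9: 4 → 2
  step 10: 2 → 4

4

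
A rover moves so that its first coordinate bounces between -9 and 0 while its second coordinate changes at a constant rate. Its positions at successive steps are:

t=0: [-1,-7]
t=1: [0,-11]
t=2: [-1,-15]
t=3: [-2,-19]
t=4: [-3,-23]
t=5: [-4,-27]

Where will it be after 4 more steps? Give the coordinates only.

[-8,-43]

The first coordinate travels 1 per step and bounces off the walls at -9 and 0.
  step 6: -4 → -5
  step 7: -5 → -6
  step 8: -6 → -7
  step 9: -7 → -8
The second coordinate changes by -4 each step: at step 9 it is -43.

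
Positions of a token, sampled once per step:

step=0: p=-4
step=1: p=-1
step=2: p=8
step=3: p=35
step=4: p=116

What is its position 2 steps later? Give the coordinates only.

p=1088

Step-to-step displacements: +3, +9, +27, +81; each is 3× the previous.
step 5: 116 + 243 → p=359
step 6: 359 + 729 → p=1088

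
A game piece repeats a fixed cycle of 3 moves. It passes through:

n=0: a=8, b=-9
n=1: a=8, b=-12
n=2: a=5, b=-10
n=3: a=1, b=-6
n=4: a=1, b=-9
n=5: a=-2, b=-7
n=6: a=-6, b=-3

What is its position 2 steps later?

The moves between consecutive positions are (+0, -3), (-3, +2), (-4, +4), (+0, -3), (-3, +2), (-4, +4); they repeat the 3-cycle [(+0, -3), (-3, +2), (-4, +4)].
step 7: apply (+0, -3) → a=-6, b=-6
step 8: apply (-3, +2) → a=-9, b=-4

a=-9, b=-4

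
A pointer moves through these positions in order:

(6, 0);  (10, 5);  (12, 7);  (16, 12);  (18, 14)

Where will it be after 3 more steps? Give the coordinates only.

(28, 26)

The moves between consecutive positions are (+4, +5), (+2, +2), (+4, +5), (+2, +2); they repeat the 2-cycle [(+4, +5), (+2, +2)].
step 5: apply (+4, +5) → (22, 19)
step 6: apply (+2, +2) → (24, 21)
step 7: apply (+4, +5) → (28, 26)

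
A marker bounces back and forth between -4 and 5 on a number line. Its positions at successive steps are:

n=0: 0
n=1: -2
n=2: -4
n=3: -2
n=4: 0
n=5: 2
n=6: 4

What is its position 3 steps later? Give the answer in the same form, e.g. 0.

0

The value reflects between -4 and 5, moving 2 per step.
  step 7: 4 → 4
  step 8: 4 → 2
  step 9: 2 → 0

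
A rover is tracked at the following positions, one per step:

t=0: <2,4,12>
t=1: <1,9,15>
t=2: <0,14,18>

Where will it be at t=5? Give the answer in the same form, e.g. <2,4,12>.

Constant displacement of <-1,+5,+3> per step.
step 3: <0,14,18> + <-1,+5,+3> → <-1,19,21>
step 4: <-1,19,21> + <-1,+5,+3> → <-2,24,24>
step 5: <-2,24,24> + <-1,+5,+3> → <-3,29,27>

<-3,29,27>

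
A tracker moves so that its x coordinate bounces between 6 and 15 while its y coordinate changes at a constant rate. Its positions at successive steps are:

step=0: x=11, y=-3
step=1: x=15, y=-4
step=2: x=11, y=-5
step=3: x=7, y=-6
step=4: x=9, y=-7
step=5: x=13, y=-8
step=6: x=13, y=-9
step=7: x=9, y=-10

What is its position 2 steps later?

x=11, y=-12

The x coordinate reflects between 6 and 15, moving 4 per step.
  step 8: 9 → 7
  step 9: 7 → 11
The y coordinate changes by -1 each step: at step 9 it is -12.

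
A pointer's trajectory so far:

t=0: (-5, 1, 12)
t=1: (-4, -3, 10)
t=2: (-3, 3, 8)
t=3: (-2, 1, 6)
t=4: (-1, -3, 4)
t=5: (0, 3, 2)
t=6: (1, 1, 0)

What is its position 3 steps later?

The first coordinate changes by +1 each step, so at step 9 it is -5 + 9·(1) = 4.
The second coordinate repeats the cycle [1, -3, 3] with period 3; step 9 mod 3 = 0, giving 1.
The third coordinate changes by -2 each step, so at step 9 it is 12 + 9·(-2) = -6.

(4, 1, -6)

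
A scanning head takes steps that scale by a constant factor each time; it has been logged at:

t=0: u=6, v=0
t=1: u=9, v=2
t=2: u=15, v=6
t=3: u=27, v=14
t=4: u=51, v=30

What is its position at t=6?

Step-to-step displacements: (+3,+2), (+6,+4), (+12,+8), (+24,+16); each is 2× the previous.
step 5: u=51, v=30 + (+48,+32) → u=99, v=62
step 6: u=99, v=62 + (+96,+64) → u=195, v=126

u=195, v=126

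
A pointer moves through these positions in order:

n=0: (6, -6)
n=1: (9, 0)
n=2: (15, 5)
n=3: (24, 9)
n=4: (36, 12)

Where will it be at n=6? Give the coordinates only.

(69, 15)

Taking differences between consecutive positions: (+3, +6), (+6, +5), (+9, +4), (+12, +3). These grow by (+3, -1) each step.
step 5: (36, 12) + (+15, +2) → (51, 14)
step 6: (51, 14) + (+18, +1) → (69, 15)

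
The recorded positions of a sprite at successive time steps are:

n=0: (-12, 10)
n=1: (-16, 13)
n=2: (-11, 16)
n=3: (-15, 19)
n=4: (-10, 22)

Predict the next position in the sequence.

The moves between consecutive positions are (-4, +3), (+5, +3), (-4, +3), (+5, +3); they repeat the 2-cycle [(-4, +3), (+5, +3)].
step 5: apply (-4, +3) → (-14, 25)

(-14, 25)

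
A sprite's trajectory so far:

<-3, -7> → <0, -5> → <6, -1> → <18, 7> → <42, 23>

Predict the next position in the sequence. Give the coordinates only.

Consecutive displacements <+3, +2>, <+6, +4>, <+12, +8>, <+24, +16> scale by a factor of 2 each step.
step 5: <42, 23> + <+48, +32> → <90, 55>

<90, 55>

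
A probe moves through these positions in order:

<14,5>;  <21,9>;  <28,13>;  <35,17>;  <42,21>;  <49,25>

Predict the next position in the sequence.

<56,29>

Each step adds <+7,+4> to the position.
step 6: <49,25> + <+7,+4> → <56,29>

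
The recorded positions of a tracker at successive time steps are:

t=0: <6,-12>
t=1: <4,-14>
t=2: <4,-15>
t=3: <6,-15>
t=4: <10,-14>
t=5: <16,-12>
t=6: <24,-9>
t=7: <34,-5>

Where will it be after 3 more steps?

First differences are <-2,-2>, <+0,-1>, <+2,+0>, <+4,+1>, <+6,+2>, <+8,+3>, <+10,+4>; their common second difference is <+2,+1> (constant acceleration).
step 8: <34,-5> + <+12,+5> → <46,0>
step 9: <46,0> + <+14,+6> → <60,6>
step 10: <60,6> + <+16,+7> → <76,13>

<76,13>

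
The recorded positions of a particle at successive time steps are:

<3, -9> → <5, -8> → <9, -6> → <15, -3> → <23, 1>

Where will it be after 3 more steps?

Successive displacements: <+2, +1>, <+4, +2>, <+6, +3>, <+8, +4> — each changes by <+2, +1>.
step 5: <23, 1> + <+10, +5> → <33, 6>
step 6: <33, 6> + <+12, +6> → <45, 12>
step 7: <45, 12> + <+14, +7> → <59, 19>

<59, 19>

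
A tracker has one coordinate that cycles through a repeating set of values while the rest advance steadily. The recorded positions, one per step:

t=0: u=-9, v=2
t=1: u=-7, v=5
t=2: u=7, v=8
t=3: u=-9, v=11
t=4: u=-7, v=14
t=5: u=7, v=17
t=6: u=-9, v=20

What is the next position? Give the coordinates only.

U: cycles through -9, -7, 7 every 3 steps. Step 7 lands at position 1 of the cycle → -7.
V: linear, +3 per step → 23 at step 7.

u=-7, v=23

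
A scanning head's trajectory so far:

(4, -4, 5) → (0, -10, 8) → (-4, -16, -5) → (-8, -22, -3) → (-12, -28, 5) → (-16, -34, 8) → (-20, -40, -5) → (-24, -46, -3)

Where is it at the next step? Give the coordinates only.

The first coordinate changes by -4 each step, so at step 8 it is 4 + 8·(-4) = -28.
The second coordinate changes by -6 each step, so at step 8 it is -4 + 8·(-6) = -52.
The third coordinate repeats the cycle [5, 8, -5, -3] with period 4; step 8 mod 4 = 0, giving 5.

(-28, -52, 5)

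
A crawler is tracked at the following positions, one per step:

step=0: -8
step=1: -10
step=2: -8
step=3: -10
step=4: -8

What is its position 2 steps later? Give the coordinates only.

Step-to-step displacements: -2, +2, -2, +2; each is -1× the previous.
step 5: -8 − 2 → -10
step 6: -10 + 2 → -8

-8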